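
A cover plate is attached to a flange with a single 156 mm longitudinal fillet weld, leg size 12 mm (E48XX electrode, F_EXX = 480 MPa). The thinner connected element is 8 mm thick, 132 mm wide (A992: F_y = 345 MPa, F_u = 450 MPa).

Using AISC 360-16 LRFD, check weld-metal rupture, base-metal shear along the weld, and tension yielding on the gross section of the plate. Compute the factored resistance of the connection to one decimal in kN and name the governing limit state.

Weld metal: throat = 0.707×12 = 8.484 mm, L = 156 mm. φR_n = 0.75 × 0.6 × 480 × 8.484 × 156 = 285.9 kN.
Base metal shear (8 mm plate): yield φR_n = 1.0×0.6×345×8×156 = 258.3 kN; rupture φR_n = 0.75×0.6×450×8×156 = 252.7 kN; take 252.7 kN (rupture).
Tension yield (gross): A_g = 132×8 = 1056 mm². φR_n = 0.90 × 345 × 1056 = 327.9 kN.
Governing: min(285.9, 252.7, 327.9) = 252.7 kN → base-metal shear.

252.7 kN (base-metal shear governs)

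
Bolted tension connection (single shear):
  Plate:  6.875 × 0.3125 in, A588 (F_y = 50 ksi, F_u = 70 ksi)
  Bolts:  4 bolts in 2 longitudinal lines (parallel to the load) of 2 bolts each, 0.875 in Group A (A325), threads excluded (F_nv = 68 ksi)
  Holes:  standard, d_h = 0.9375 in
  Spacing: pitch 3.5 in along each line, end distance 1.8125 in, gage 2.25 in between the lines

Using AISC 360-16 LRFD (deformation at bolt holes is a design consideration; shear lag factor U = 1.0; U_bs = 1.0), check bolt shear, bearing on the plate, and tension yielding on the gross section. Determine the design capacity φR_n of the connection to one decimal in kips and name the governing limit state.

Bolt shear: A_b = π(0.875)²/4 = 0.60132 in². φR_n = 0.75 × 68 × 0.60132 × 4 × 1 = 122.7 kips.
Bearing (0.3125 in plate, F_u = 70 ksi): end bolts L_c = 1.8125 − 0.9375/2 = 1.34375, R_n = min(1.2×1.34375×0.3125×70, 2.4×0.875×0.3125×70) = 35.273 kips/bolt; interior L_c = 3.5 − 0.9375 = 2.5625, R_n = 45.938 kips/bolt. φR_n = 0.75 × (2×35.273 + 2×45.938) = 121.8 kips.
Tension yield (gross): A_g = 6.875×0.3125 = 2.1484 in². φR_n = 0.90 × 50 × 2.1484 = 96.7 kips.
Governing: min(122.7, 121.8, 96.7) = 96.7 kips → gross-section yield.

96.7 kips (gross-section yield governs)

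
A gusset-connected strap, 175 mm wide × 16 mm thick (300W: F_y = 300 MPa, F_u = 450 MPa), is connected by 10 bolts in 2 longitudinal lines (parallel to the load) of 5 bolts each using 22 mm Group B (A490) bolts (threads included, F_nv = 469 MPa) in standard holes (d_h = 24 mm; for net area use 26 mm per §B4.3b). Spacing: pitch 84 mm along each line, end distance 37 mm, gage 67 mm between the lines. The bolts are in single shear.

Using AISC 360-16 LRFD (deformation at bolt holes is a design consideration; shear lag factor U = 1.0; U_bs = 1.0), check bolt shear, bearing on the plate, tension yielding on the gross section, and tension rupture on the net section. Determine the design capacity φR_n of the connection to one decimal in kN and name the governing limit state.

Bolt shear: A_b = π(22)²/4 = 380.13 mm². φR_n = 0.75 × 469 × 380.13 × 10 × 1 = 1337.1 kN.
Bearing (16 mm plate, F_u = 450 MPa): end bolts L_c = 37 − 24/2 = 25, R_n = min(1.2×25×16×450, 2.4×22×16×450) = 216 kN/bolt; interior L_c = 84 − 24 = 60, R_n = 380.16 kN/bolt. φR_n = 0.75 × (2×216 + 8×380.16) = 2605.0 kN.
Tension yield (gross): A_g = 175×16 = 2800 mm². φR_n = 0.90 × 300 × 2800 = 756.0 kN.
Tension rupture (net): A_n = (175 − 2×26)×16 = 1968 mm² (U = 1.0, A_e = A_n). φR_n = 0.75 × 450 × 1968 = 664.2 kN.
Governing: min(1337.1, 2605.0, 756.0, 664.2) = 664.2 kN → net-section rupture.

664.2 kN (net-section rupture governs)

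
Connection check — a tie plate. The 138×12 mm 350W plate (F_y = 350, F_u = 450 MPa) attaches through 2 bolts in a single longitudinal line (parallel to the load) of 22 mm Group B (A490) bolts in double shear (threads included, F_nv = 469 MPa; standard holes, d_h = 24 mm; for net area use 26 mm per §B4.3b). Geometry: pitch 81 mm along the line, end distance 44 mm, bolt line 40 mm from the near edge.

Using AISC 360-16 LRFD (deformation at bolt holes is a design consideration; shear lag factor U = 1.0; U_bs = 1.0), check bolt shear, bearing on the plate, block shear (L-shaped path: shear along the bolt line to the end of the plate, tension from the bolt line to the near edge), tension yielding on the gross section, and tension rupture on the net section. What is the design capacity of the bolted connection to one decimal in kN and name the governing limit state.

Bolt shear: A_b = π(22)²/4 = 380.13 mm². φR_n = 0.75 × 469 × 380.13 × 2 × 2 = 534.8 kN.
Bearing (12 mm plate, F_u = 450 MPa): end bolts L_c = 44 − 24/2 = 32, R_n = min(1.2×32×12×450, 2.4×22×12×450) = 207.36 kN/bolt; interior L_c = 81 − 24 = 57, R_n = 285.12 kN/bolt. φR_n = 0.75 × (1×207.36 + 1×285.12) = 369.4 kN.
Block shear: shear path 1×[44+1×81] = 1×125 mm, A_gv = 1500, A_nv = 1×(125 − 1.5×26)×12 = 1032 mm²; tension to near edge: (40 − 0.5×26)×12 = 324 mm². R_n = min(0.6×450×1032, 0.6×350×1500) + 1.0×450×324 = min(278.64, 315) + 145.8 = 424.44 kN. φR_n = 0.75 × 424.44 = 318.3 kN.
Tension yield (gross): A_g = 138×12 = 1656 mm². φR_n = 0.90 × 350 × 1656 = 521.6 kN.
Tension rupture (net): A_n = (138 − 1×26)×12 = 1344 mm² (U = 1.0, A_e = A_n). φR_n = 0.75 × 450 × 1344 = 453.6 kN.
Governing: min(534.8, 369.4, 318.3, 521.6, 453.6) = 318.3 kN → block shear.

318.3 kN (block shear governs)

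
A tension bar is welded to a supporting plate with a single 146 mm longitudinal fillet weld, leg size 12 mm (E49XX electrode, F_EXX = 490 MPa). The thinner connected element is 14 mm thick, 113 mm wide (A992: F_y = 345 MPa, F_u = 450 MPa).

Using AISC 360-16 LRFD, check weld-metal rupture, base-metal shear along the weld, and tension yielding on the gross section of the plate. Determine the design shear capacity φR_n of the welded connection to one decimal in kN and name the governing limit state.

273.1 kN (weld metal governs)

Weld metal: throat = 0.707×12 = 8.484 mm, L = 146 mm. φR_n = 0.75 × 0.6 × 490 × 8.484 × 146 = 273.1 kN.
Base metal shear (14 mm plate): yield φR_n = 1.0×0.6×345×14×146 = 423.1 kN; rupture φR_n = 0.75×0.6×450×14×146 = 413.9 kN; take 413.9 kN (rupture).
Tension yield (gross): A_g = 113×14 = 1582 mm². φR_n = 0.90 × 345 × 1582 = 491.2 kN.
Governing: min(273.1, 413.9, 491.2) = 273.1 kN → weld metal.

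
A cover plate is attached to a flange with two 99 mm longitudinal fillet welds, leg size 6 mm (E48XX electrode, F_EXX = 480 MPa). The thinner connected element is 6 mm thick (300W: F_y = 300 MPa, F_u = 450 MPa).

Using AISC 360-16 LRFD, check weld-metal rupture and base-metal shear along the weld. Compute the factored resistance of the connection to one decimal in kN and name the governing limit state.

Weld metal: throat = 0.707×6 = 4.242 mm, L = 2×99 = 198 mm. φR_n = 0.75 × 0.6 × 480 × 4.242 × 198 = 181.4 kN.
Base metal shear (6 mm plate): yield φR_n = 1.0×0.6×300×6×198 = 213.8 kN; rupture φR_n = 0.75×0.6×450×6×198 = 240.6 kN; take 213.8 kN (yield).
Governing: min(181.4, 213.8) = 181.4 kN → weld metal.

181.4 kN (weld metal governs)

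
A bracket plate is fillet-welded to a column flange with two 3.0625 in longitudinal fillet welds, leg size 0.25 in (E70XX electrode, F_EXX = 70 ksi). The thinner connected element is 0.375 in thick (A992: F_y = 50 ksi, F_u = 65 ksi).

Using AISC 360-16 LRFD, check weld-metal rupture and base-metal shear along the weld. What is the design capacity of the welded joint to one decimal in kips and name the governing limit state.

34.1 kips (weld metal governs)

Weld metal: throat = 0.707×0.25 = 0.17675 in, L = 2×3.0625 = 6.125 in. φR_n = 0.75 × 0.6 × 70 × 0.17675 × 6.125 = 34.1 kips.
Base metal shear (0.375 in plate): yield φR_n = 1.0×0.6×50×0.375×6.125 = 68.9 kips; rupture φR_n = 0.75×0.6×65×0.375×6.125 = 67.2 kips; take 67.2 kips (rupture).
Governing: min(34.1, 67.2) = 34.1 kips → weld metal.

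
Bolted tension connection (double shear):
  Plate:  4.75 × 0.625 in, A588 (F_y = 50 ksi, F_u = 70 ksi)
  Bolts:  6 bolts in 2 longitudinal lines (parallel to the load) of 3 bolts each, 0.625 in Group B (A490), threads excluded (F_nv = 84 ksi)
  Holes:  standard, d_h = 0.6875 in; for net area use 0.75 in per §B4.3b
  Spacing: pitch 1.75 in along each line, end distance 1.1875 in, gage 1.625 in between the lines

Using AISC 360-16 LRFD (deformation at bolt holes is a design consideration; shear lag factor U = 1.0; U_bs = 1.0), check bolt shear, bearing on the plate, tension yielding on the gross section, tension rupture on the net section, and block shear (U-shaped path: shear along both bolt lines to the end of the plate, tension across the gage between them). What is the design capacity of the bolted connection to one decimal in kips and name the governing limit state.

Bolt shear: A_b = π(0.625)²/4 = 0.3068 in². φR_n = 0.75 × 84 × 0.3068 × 6 × 2 = 231.9 kips.
Bearing (0.625 in plate, F_u = 70 ksi): end bolts L_c = 1.1875 − 0.6875/2 = 0.84375, R_n = min(1.2×0.84375×0.625×70, 2.4×0.625×0.625×70) = 44.297 kips/bolt; interior L_c = 1.75 − 0.6875 = 1.0625, R_n = 55.781 kips/bolt. φR_n = 0.75 × (2×44.297 + 4×55.781) = 233.8 kips.
Tension yield (gross): A_g = 4.75×0.625 = 2.9688 in². φR_n = 0.90 × 50 × 2.9688 = 133.6 kips.
Tension rupture (net): A_n = (4.75 − 2×0.75)×0.625 = 2.0313 in² (U = 1.0, A_e = A_n). φR_n = 0.75 × 70 × 2.0313 = 106.6 kips.
Block shear: shear path 2×[1.1875+2×1.75] = 2×4.6875 in, A_gv = 5.8594, A_nv = 2×(4.6875 − 2.5×0.75)×0.625 = 3.5156 in²; tension across gage: (1.625 − 1×0.75)×0.625 = 0.54688 in². R_n = min(0.6×70×3.5156, 0.6×50×5.8594) + 1.0×70×0.54688 = min(147.66, 175.78) + 38.282 = 185.94 kips. φR_n = 0.75 × 185.94 = 139.5 kips.
Governing: min(231.9, 233.8, 133.6, 106.6, 139.5) = 106.6 kips → net-section rupture.

106.6 kips (net-section rupture governs)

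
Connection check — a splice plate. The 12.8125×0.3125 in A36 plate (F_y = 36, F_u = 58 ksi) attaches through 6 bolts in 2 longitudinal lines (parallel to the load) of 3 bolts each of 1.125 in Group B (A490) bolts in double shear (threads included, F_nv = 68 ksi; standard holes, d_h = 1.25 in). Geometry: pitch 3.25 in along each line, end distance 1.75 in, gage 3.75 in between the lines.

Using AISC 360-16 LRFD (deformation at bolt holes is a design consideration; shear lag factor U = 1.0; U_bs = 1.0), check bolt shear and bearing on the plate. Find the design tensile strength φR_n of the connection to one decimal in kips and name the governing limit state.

167.2 kips (bearing governs)

Bolt shear: A_b = π(1.125)²/4 = 0.99402 in². φR_n = 0.75 × 68 × 0.99402 × 6 × 2 = 608.3 kips.
Bearing (0.3125 in plate, F_u = 58 ksi): end bolts L_c = 1.75 − 1.25/2 = 1.125, R_n = min(1.2×1.125×0.3125×58, 2.4×1.125×0.3125×58) = 24.469 kips/bolt; interior L_c = 3.25 − 1.25 = 2, R_n = 43.5 kips/bolt. φR_n = 0.75 × (2×24.469 + 4×43.5) = 167.2 kips.
Governing: min(608.3, 167.2) = 167.2 kips → bearing.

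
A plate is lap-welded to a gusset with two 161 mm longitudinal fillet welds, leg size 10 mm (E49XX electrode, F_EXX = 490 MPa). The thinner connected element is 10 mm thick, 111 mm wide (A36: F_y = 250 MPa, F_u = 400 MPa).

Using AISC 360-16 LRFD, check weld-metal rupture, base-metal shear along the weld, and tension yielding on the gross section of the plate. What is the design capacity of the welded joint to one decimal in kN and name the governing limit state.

249.8 kN (gross-section yield governs)

Weld metal: throat = 0.707×10 = 7.07 mm, L = 2×161 = 322 mm. φR_n = 0.75 × 0.6 × 490 × 7.07 × 322 = 502.0 kN.
Base metal shear (10 mm plate): yield φR_n = 1.0×0.6×250×10×322 = 483.0 kN; rupture φR_n = 0.75×0.6×400×10×322 = 579.6 kN; take 483.0 kN (yield).
Tension yield (gross): A_g = 111×10 = 1110 mm². φR_n = 0.90 × 250 × 1110 = 249.8 kN.
Governing: min(502.0, 483.0, 249.8) = 249.8 kN → gross-section yield.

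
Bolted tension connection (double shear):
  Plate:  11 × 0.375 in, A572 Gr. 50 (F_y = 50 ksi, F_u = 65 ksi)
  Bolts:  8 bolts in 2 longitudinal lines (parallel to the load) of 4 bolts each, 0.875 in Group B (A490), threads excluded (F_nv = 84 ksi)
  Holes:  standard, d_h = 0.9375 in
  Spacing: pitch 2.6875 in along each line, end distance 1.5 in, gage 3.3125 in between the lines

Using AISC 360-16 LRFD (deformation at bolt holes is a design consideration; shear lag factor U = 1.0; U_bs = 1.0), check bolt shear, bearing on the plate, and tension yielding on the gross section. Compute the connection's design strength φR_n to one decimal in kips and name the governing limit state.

185.6 kips (gross-section yield governs)

Bolt shear: A_b = π(0.875)²/4 = 0.60132 in². φR_n = 0.75 × 84 × 0.60132 × 8 × 2 = 606.1 kips.
Bearing (0.375 in plate, F_u = 65 ksi): end bolts L_c = 1.5 − 0.9375/2 = 1.03125, R_n = min(1.2×1.03125×0.375×65, 2.4×0.875×0.375×65) = 30.164 kips/bolt; interior L_c = 2.6875 − 0.9375 = 1.75, R_n = 51.188 kips/bolt. φR_n = 0.75 × (2×30.164 + 6×51.188) = 275.6 kips.
Tension yield (gross): A_g = 11×0.375 = 4.125 in². φR_n = 0.90 × 50 × 4.125 = 185.6 kips.
Governing: min(606.1, 275.6, 185.6) = 185.6 kips → gross-section yield.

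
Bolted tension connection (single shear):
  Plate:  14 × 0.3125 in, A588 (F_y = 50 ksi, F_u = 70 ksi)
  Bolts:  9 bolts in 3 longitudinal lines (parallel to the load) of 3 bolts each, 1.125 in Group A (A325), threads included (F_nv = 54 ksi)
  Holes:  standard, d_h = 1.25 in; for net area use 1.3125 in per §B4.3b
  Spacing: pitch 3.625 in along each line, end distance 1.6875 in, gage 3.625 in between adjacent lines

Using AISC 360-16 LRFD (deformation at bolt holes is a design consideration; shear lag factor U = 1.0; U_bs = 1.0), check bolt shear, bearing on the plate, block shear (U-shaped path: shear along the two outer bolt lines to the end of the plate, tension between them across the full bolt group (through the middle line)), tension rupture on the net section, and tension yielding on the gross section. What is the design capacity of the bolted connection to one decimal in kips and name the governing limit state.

Bolt shear: A_b = π(1.125)²/4 = 0.99402 in². φR_n = 0.75 × 54 × 0.99402 × 9 × 1 = 362.3 kips.
Bearing (0.3125 in plate, F_u = 70 ksi): end bolts L_c = 1.6875 − 1.25/2 = 1.0625, R_n = min(1.2×1.0625×0.3125×70, 2.4×1.125×0.3125×70) = 27.891 kips/bolt; interior L_c = 3.625 − 1.25 = 2.375, R_n = 59.063 kips/bolt. φR_n = 0.75 × (3×27.891 + 6×59.063) = 328.5 kips.
Block shear: shear path 2×[1.6875+2×3.625] = 2×8.9375 in, A_gv = 5.5859, A_nv = 2×(8.9375 − 2.5×1.3125)×0.3125 = 3.5352 in²; tension across gage: (7.25 − 2×1.3125)×0.3125 = 1.4453 in². R_n = min(0.6×70×3.5352, 0.6×50×5.5859) + 1.0×70×1.4453 = min(148.48, 167.58) + 101.17 = 249.65 kips. φR_n = 0.75 × 249.65 = 187.2 kips.
Tension rupture (net): A_n = (14 − 3×1.3125)×0.3125 = 3.1445 in² (U = 1.0, A_e = A_n). φR_n = 0.75 × 70 × 3.1445 = 165.1 kips.
Tension yield (gross): A_g = 14×0.3125 = 4.375 in². φR_n = 0.90 × 50 × 4.375 = 196.9 kips.
Governing: min(362.3, 328.5, 187.2, 165.1, 196.9) = 165.1 kips → net-section rupture.

165.1 kips (net-section rupture governs)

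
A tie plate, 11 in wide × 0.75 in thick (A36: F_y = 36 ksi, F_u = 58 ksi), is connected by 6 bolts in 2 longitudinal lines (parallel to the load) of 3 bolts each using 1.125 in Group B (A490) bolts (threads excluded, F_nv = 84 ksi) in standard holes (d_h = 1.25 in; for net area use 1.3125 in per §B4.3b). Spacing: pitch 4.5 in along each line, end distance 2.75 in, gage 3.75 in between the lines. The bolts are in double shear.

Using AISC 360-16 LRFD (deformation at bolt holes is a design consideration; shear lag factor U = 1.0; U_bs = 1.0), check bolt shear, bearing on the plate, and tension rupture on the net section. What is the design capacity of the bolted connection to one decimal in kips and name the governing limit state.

Bolt shear: A_b = π(1.125)²/4 = 0.99402 in². φR_n = 0.75 × 84 × 0.99402 × 6 × 2 = 751.5 kips.
Bearing (0.75 in plate, F_u = 58 ksi): end bolts L_c = 2.75 − 1.25/2 = 2.125, R_n = min(1.2×2.125×0.75×58, 2.4×1.125×0.75×58) = 110.93 kips/bolt; interior L_c = 4.5 − 1.25 = 3.25, R_n = 117.45 kips/bolt. φR_n = 0.75 × (2×110.93 + 4×117.45) = 518.7 kips.
Tension rupture (net): A_n = (11 − 2×1.3125)×0.75 = 6.2813 in² (U = 1.0, A_e = A_n). φR_n = 0.75 × 58 × 6.2813 = 273.2 kips.
Governing: min(751.5, 518.7, 273.2) = 273.2 kips → net-section rupture.

273.2 kips (net-section rupture governs)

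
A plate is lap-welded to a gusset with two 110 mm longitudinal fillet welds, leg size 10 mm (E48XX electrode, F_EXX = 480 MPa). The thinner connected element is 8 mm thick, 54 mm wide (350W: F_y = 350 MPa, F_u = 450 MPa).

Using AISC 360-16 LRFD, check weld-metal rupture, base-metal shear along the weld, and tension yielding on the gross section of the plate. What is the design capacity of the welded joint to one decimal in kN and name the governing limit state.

Weld metal: throat = 0.707×10 = 7.07 mm, L = 2×110 = 220 mm. φR_n = 0.75 × 0.6 × 480 × 7.07 × 220 = 336.0 kN.
Base metal shear (8 mm plate): yield φR_n = 1.0×0.6×350×8×220 = 369.6 kN; rupture φR_n = 0.75×0.6×450×8×220 = 356.4 kN; take 356.4 kN (rupture).
Tension yield (gross): A_g = 54×8 = 432 mm². φR_n = 0.90 × 350 × 432 = 136.1 kN.
Governing: min(336.0, 356.4, 136.1) = 136.1 kN → gross-section yield.

136.1 kN (gross-section yield governs)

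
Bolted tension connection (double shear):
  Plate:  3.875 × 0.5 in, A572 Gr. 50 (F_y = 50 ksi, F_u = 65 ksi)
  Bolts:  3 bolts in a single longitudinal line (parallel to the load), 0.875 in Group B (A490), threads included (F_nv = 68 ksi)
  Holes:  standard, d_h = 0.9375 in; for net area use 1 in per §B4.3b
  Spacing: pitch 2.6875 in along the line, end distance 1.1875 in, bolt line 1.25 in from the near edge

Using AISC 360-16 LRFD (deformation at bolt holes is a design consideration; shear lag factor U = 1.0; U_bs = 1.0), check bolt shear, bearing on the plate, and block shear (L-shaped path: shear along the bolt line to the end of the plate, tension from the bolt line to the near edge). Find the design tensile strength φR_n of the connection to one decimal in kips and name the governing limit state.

77.7 kips (block shear governs)

Bolt shear: A_b = π(0.875)²/4 = 0.60132 in². φR_n = 0.75 × 68 × 0.60132 × 3 × 2 = 184.0 kips.
Bearing (0.5 in plate, F_u = 65 ksi): end bolts L_c = 1.1875 − 0.9375/2 = 0.71875, R_n = min(1.2×0.71875×0.5×65, 2.4×0.875×0.5×65) = 28.031 kips/bolt; interior L_c = 2.6875 − 0.9375 = 1.75, R_n = 68.25 kips/bolt. φR_n = 0.75 × (1×28.031 + 2×68.25) = 123.4 kips.
Block shear: shear path 1×[1.1875+2×2.6875] = 1×6.5625 in, A_gv = 3.2813, A_nv = 1×(6.5625 − 2.5×1)×0.5 = 2.0313 in²; tension to near edge: (1.25 − 0.5×1)×0.5 = 0.375 in². R_n = min(0.6×65×2.0313, 0.6×50×3.2813) + 1.0×65×0.375 = min(79.221, 98.439) + 24.375 = 103.6 kips. φR_n = 0.75 × 103.6 = 77.7 kips.
Governing: min(184.0, 123.4, 77.7) = 77.7 kips → block shear.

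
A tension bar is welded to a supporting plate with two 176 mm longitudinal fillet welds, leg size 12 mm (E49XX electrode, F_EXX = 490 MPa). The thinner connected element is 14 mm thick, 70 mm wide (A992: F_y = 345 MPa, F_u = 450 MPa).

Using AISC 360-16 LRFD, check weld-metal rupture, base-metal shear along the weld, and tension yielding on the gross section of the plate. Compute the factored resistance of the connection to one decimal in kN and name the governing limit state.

Weld metal: throat = 0.707×12 = 8.484 mm, L = 2×176 = 352 mm. φR_n = 0.75 × 0.6 × 490 × 8.484 × 352 = 658.5 kN.
Base metal shear (14 mm plate): yield φR_n = 1.0×0.6×345×14×352 = 1020.1 kN; rupture φR_n = 0.75×0.6×450×14×352 = 997.9 kN; take 997.9 kN (rupture).
Tension yield (gross): A_g = 70×14 = 980 mm². φR_n = 0.90 × 345 × 980 = 304.3 kN.
Governing: min(658.5, 997.9, 304.3) = 304.3 kN → gross-section yield.

304.3 kN (gross-section yield governs)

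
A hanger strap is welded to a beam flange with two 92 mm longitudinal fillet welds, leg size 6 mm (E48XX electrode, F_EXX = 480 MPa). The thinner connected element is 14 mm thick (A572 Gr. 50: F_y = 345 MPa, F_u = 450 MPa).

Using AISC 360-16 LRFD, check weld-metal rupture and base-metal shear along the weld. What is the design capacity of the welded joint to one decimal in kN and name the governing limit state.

Weld metal: throat = 0.707×6 = 4.242 mm, L = 2×92 = 184 mm. φR_n = 0.75 × 0.6 × 480 × 4.242 × 184 = 168.6 kN.
Base metal shear (14 mm plate): yield φR_n = 1.0×0.6×345×14×184 = 533.2 kN; rupture φR_n = 0.75×0.6×450×14×184 = 521.6 kN; take 521.6 kN (rupture).
Governing: min(168.6, 521.6) = 168.6 kN → weld metal.

168.6 kN (weld metal governs)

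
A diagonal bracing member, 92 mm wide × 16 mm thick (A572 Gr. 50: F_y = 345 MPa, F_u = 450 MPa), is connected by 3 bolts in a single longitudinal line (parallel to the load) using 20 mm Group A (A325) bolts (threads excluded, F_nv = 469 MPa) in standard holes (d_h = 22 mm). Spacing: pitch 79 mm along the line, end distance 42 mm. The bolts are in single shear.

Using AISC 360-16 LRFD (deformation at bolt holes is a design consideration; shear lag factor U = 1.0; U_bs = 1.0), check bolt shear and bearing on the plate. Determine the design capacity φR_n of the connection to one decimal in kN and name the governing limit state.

331.5 kN (bolt shear governs)

Bolt shear: A_b = π(20)²/4 = 314.16 mm². φR_n = 0.75 × 469 × 314.16 × 3 × 1 = 331.5 kN.
Bearing (16 mm plate, F_u = 450 MPa): end bolts L_c = 42 − 22/2 = 31, R_n = min(1.2×31×16×450, 2.4×20×16×450) = 267.84 kN/bolt; interior L_c = 79 − 22 = 57, R_n = 345.6 kN/bolt. φR_n = 0.75 × (1×267.84 + 2×345.6) = 719.3 kN.
Governing: min(331.5, 719.3) = 331.5 kN → bolt shear.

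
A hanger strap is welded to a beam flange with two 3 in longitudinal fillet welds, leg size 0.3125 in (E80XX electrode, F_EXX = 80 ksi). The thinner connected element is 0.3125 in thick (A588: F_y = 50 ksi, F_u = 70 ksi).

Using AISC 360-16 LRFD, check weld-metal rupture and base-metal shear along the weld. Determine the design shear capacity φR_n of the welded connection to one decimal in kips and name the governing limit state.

Weld metal: throat = 0.707×0.3125 = 0.22094 in, L = 2×3 = 6 in. φR_n = 0.75 × 0.6 × 80 × 0.22094 × 6 = 47.7 kips.
Base metal shear (0.3125 in plate): yield φR_n = 1.0×0.6×50×0.3125×6 = 56.3 kips; rupture φR_n = 0.75×0.6×70×0.3125×6 = 59.1 kips; take 56.3 kips (yield).
Governing: min(47.7, 56.3) = 47.7 kips → weld metal.

47.7 kips (weld metal governs)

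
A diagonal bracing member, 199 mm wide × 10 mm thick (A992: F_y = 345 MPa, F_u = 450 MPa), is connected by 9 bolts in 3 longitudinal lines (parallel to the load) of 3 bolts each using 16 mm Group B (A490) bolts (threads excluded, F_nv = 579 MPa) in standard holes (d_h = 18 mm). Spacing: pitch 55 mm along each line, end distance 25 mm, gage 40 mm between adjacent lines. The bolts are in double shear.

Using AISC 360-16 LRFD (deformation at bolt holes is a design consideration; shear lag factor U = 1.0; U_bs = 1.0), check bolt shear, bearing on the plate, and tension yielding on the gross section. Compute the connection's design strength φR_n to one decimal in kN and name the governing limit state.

Bolt shear: A_b = π(16)²/4 = 201.06 mm². φR_n = 0.75 × 579 × 201.06 × 9 × 2 = 1571.6 kN.
Bearing (10 mm plate, F_u = 450 MPa): end bolts L_c = 25 − 18/2 = 16, R_n = min(1.2×16×10×450, 2.4×16×10×450) = 86.4 kN/bolt; interior L_c = 55 − 18 = 37, R_n = 172.8 kN/bolt. φR_n = 0.75 × (3×86.4 + 6×172.8) = 972.0 kN.
Tension yield (gross): A_g = 199×10 = 1990 mm². φR_n = 0.90 × 345 × 1990 = 617.9 kN.
Governing: min(1571.6, 972.0, 617.9) = 617.9 kN → gross-section yield.

617.9 kN (gross-section yield governs)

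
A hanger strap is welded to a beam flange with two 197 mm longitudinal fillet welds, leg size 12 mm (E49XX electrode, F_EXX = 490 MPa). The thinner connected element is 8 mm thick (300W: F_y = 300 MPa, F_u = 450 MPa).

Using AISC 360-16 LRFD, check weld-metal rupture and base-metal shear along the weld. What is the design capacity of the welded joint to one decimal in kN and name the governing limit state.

567.4 kN (base-metal shear governs)

Weld metal: throat = 0.707×12 = 8.484 mm, L = 2×197 = 394 mm. φR_n = 0.75 × 0.6 × 490 × 8.484 × 394 = 737.1 kN.
Base metal shear (8 mm plate): yield φR_n = 1.0×0.6×300×8×394 = 567.4 kN; rupture φR_n = 0.75×0.6×450×8×394 = 638.3 kN; take 567.4 kN (yield).
Governing: min(737.1, 567.4) = 567.4 kN → base-metal shear.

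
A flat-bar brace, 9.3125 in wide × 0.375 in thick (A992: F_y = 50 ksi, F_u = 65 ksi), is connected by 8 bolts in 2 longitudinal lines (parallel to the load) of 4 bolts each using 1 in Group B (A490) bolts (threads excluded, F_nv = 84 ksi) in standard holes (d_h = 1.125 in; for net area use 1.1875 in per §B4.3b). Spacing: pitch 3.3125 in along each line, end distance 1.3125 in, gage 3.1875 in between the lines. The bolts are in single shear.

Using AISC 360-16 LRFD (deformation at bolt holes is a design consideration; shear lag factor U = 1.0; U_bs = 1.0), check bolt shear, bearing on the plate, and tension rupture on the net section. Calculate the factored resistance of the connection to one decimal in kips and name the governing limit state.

Bolt shear: A_b = π(1)²/4 = 0.7854 in². φR_n = 0.75 × 84 × 0.7854 × 8 × 1 = 395.8 kips.
Bearing (0.375 in plate, F_u = 65 ksi): end bolts L_c = 1.3125 − 1.125/2 = 0.75, R_n = min(1.2×0.75×0.375×65, 2.4×1×0.375×65) = 21.938 kips/bolt; interior L_c = 3.3125 − 1.125 = 2.1875, R_n = 58.5 kips/bolt. φR_n = 0.75 × (2×21.938 + 6×58.5) = 296.2 kips.
Tension rupture (net): A_n = (9.3125 − 2×1.1875)×0.375 = 2.6016 in² (U = 1.0, A_e = A_n). φR_n = 0.75 × 65 × 2.6016 = 126.8 kips.
Governing: min(395.8, 296.2, 126.8) = 126.8 kips → net-section rupture.

126.8 kips (net-section rupture governs)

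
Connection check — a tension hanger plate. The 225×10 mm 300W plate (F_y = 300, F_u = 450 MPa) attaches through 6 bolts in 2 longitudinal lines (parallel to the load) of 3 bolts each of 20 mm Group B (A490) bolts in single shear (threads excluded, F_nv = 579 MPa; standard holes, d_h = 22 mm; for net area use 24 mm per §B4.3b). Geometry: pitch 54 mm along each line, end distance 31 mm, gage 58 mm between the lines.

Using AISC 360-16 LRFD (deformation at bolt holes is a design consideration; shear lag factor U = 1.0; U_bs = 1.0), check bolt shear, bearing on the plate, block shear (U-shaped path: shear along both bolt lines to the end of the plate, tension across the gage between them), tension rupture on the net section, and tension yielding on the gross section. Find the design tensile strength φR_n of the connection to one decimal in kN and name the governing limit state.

Bolt shear: A_b = π(20)²/4 = 314.16 mm². φR_n = 0.75 × 579 × 314.16 × 6 × 1 = 818.5 kN.
Bearing (10 mm plate, F_u = 450 MPa): end bolts L_c = 31 − 22/2 = 20, R_n = min(1.2×20×10×450, 2.4×20×10×450) = 108 kN/bolt; interior L_c = 54 − 22 = 32, R_n = 172.8 kN/bolt. φR_n = 0.75 × (2×108 + 4×172.8) = 680.4 kN.
Block shear: shear path 2×[31+2×54] = 2×139 mm, A_gv = 2780, A_nv = 2×(139 − 2.5×24)×10 = 1580 mm²; tension across gage: (58 − 1×24)×10 = 340 mm². R_n = min(0.6×450×1580, 0.6×300×2780) + 1.0×450×340 = min(426.6, 500.4) + 153 = 579.6 kN. φR_n = 0.75 × 579.6 = 434.7 kN.
Tension rupture (net): A_n = (225 − 2×24)×10 = 1770 mm² (U = 1.0, A_e = A_n). φR_n = 0.75 × 450 × 1770 = 597.4 kN.
Tension yield (gross): A_g = 225×10 = 2250 mm². φR_n = 0.90 × 300 × 2250 = 607.5 kN.
Governing: min(818.5, 680.4, 434.7, 597.4, 607.5) = 434.7 kN → block shear.

434.7 kN (block shear governs)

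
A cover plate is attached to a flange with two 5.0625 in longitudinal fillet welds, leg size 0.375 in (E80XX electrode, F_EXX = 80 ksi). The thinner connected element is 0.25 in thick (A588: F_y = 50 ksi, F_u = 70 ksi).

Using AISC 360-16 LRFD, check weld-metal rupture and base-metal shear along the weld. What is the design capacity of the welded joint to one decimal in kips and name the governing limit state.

Weld metal: throat = 0.707×0.375 = 0.26513 in, L = 2×5.0625 = 10.125 in. φR_n = 0.75 × 0.6 × 80 × 0.26513 × 10.125 = 96.6 kips.
Base metal shear (0.25 in plate): yield φR_n = 1.0×0.6×50×0.25×10.125 = 75.9 kips; rupture φR_n = 0.75×0.6×70×0.25×10.125 = 79.7 kips; take 75.9 kips (yield).
Governing: min(96.6, 75.9) = 75.9 kips → base-metal shear.

75.9 kips (base-metal shear governs)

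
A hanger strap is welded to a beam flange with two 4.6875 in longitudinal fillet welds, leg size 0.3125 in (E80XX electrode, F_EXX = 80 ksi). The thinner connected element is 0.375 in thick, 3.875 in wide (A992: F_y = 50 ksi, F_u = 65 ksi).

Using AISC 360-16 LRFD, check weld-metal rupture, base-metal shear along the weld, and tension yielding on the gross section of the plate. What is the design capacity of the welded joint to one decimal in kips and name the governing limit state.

Weld metal: throat = 0.707×0.3125 = 0.22094 in, L = 2×4.6875 = 9.375 in. φR_n = 0.75 × 0.6 × 80 × 0.22094 × 9.375 = 74.6 kips.
Base metal shear (0.375 in plate): yield φR_n = 1.0×0.6×50×0.375×9.375 = 105.5 kips; rupture φR_n = 0.75×0.6×65×0.375×9.375 = 102.8 kips; take 102.8 kips (rupture).
Tension yield (gross): A_g = 3.875×0.375 = 1.4531 in². φR_n = 0.90 × 50 × 1.4531 = 65.4 kips.
Governing: min(74.6, 102.8, 65.4) = 65.4 kips → gross-section yield.

65.4 kips (gross-section yield governs)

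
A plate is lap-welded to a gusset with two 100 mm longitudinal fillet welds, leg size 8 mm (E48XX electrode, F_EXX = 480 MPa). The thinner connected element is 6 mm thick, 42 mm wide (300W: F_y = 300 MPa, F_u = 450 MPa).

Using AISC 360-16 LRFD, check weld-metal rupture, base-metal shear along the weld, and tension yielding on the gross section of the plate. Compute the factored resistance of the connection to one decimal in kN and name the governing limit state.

Weld metal: throat = 0.707×8 = 5.656 mm, L = 2×100 = 200 mm. φR_n = 0.75 × 0.6 × 480 × 5.656 × 200 = 244.3 kN.
Base metal shear (6 mm plate): yield φR_n = 1.0×0.6×300×6×200 = 216.0 kN; rupture φR_n = 0.75×0.6×450×6×200 = 243.0 kN; take 216.0 kN (yield).
Tension yield (gross): A_g = 42×6 = 252 mm². φR_n = 0.90 × 300 × 252 = 68.0 kN.
Governing: min(244.3, 216.0, 68.0) = 68.0 kN → gross-section yield.

68.0 kN (gross-section yield governs)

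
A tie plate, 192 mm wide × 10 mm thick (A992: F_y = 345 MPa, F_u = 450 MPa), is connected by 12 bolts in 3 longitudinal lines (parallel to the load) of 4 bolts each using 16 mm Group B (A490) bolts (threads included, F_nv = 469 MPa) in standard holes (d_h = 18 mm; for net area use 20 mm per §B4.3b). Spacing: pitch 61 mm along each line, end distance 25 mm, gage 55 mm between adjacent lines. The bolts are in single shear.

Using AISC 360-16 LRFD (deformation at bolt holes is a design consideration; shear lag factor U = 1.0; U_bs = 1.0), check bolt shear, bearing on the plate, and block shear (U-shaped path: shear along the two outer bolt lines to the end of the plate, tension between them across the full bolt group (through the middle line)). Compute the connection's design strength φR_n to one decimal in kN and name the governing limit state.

Bolt shear: A_b = π(16)²/4 = 201.06 mm². φR_n = 0.75 × 469 × 201.06 × 12 × 1 = 848.7 kN.
Bearing (10 mm plate, F_u = 450 MPa): end bolts L_c = 25 − 18/2 = 16, R_n = min(1.2×16×10×450, 2.4×16×10×450) = 86.4 kN/bolt; interior L_c = 61 − 18 = 43, R_n = 172.8 kN/bolt. φR_n = 0.75 × (3×86.4 + 9×172.8) = 1360.8 kN.
Block shear: shear path 2×[25+3×61] = 2×208 mm, A_gv = 4160, A_nv = 2×(208 − 3.5×20)×10 = 2760 mm²; tension across gage: (110 − 2×20)×10 = 700 mm². R_n = min(0.6×450×2760, 0.6×345×4160) + 1.0×450×700 = min(745.2, 861.12) + 315 = 1060.2 kN. φR_n = 0.75 × 1060.2 = 795.2 kN.
Governing: min(848.7, 1360.8, 795.2) = 795.2 kN → block shear.

795.2 kN (block shear governs)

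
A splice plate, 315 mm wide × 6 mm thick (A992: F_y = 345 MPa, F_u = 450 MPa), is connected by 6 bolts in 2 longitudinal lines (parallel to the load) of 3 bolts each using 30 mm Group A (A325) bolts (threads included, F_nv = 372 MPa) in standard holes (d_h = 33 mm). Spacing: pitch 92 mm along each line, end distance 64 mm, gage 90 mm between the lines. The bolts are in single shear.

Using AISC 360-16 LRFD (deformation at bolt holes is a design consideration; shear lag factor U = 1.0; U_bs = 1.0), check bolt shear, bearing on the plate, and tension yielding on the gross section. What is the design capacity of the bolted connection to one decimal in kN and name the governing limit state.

Bolt shear: A_b = π(30)²/4 = 706.86 mm². φR_n = 0.75 × 372 × 706.86 × 6 × 1 = 1183.3 kN.
Bearing (6 mm plate, F_u = 450 MPa): end bolts L_c = 64 − 33/2 = 47.5, R_n = min(1.2×47.5×6×450, 2.4×30×6×450) = 153.9 kN/bolt; interior L_c = 92 − 33 = 59, R_n = 191.16 kN/bolt. φR_n = 0.75 × (2×153.9 + 4×191.16) = 804.3 kN.
Tension yield (gross): A_g = 315×6 = 1890 mm². φR_n = 0.90 × 345 × 1890 = 586.8 kN.
Governing: min(1183.3, 804.3, 586.8) = 586.8 kN → gross-section yield.

586.8 kN (gross-section yield governs)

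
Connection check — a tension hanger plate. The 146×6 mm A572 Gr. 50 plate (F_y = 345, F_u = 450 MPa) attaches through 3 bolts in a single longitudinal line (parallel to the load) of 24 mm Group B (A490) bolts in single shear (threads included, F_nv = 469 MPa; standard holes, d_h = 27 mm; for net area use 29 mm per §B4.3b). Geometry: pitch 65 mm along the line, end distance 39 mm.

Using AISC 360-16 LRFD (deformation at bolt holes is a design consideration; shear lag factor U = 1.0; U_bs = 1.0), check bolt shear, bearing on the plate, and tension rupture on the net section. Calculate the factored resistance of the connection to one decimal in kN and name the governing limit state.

236.9 kN (net-section rupture governs)

Bolt shear: A_b = π(24)²/4 = 452.39 mm². φR_n = 0.75 × 469 × 452.39 × 3 × 1 = 477.4 kN.
Bearing (6 mm plate, F_u = 450 MPa): end bolts L_c = 39 − 27/2 = 25.5, R_n = min(1.2×25.5×6×450, 2.4×24×6×450) = 82.62 kN/bolt; interior L_c = 65 − 27 = 38, R_n = 123.12 kN/bolt. φR_n = 0.75 × (1×82.62 + 2×123.12) = 246.6 kN.
Tension rupture (net): A_n = (146 − 1×29)×6 = 702 mm² (U = 1.0, A_e = A_n). φR_n = 0.75 × 450 × 702 = 236.9 kN.
Governing: min(477.4, 246.6, 236.9) = 236.9 kN → net-section rupture.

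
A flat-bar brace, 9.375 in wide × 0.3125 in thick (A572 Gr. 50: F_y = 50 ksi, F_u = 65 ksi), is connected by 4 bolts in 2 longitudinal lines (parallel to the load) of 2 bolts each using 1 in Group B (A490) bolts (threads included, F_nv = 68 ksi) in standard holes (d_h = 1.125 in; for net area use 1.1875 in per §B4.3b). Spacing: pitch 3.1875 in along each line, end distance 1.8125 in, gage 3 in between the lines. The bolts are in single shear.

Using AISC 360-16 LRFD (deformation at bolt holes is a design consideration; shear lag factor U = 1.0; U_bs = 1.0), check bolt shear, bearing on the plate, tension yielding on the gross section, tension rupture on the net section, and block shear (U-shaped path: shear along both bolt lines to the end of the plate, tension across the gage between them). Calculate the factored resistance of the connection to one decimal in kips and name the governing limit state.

86.5 kips (block shear governs)

Bolt shear: A_b = π(1)²/4 = 0.7854 in². φR_n = 0.75 × 68 × 0.7854 × 4 × 1 = 160.2 kips.
Bearing (0.3125 in plate, F_u = 65 ksi): end bolts L_c = 1.8125 − 1.125/2 = 1.25, R_n = min(1.2×1.25×0.3125×65, 2.4×1×0.3125×65) = 30.469 kips/bolt; interior L_c = 3.1875 − 1.125 = 2.0625, R_n = 48.75 kips/bolt. φR_n = 0.75 × (2×30.469 + 2×48.75) = 118.8 kips.
Tension yield (gross): A_g = 9.375×0.3125 = 2.9297 in². φR_n = 0.90 × 50 × 2.9297 = 131.8 kips.
Tension rupture (net): A_n = (9.375 − 2×1.1875)×0.3125 = 2.1875 in² (U = 1.0, A_e = A_n). φR_n = 0.75 × 65 × 2.1875 = 106.6 kips.
Block shear: shear path 2×[1.8125+1×3.1875] = 2×5 in, A_gv = 3.125, A_nv = 2×(5 − 1.5×1.1875)×0.3125 = 2.0117 in²; tension across gage: (3 − 1×1.1875)×0.3125 = 0.56641 in². R_n = min(0.6×65×2.0117, 0.6×50×3.125) + 1.0×65×0.56641 = min(78.456, 93.75) + 36.817 = 115.27 kips. φR_n = 0.75 × 115.27 = 86.5 kips.
Governing: min(160.2, 118.8, 131.8, 106.6, 86.5) = 86.5 kips → block shear.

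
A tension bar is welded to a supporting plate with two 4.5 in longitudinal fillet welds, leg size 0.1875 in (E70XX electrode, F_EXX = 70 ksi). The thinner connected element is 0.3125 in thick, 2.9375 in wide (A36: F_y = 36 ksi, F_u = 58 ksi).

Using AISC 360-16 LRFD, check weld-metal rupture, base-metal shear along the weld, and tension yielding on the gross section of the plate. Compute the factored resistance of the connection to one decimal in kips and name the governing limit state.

Weld metal: throat = 0.707×0.1875 = 0.13256 in, L = 2×4.5 = 9 in. φR_n = 0.75 × 0.6 × 70 × 0.13256 × 9 = 37.6 kips.
Base metal shear (0.3125 in plate): yield φR_n = 1.0×0.6×36×0.3125×9 = 60.8 kips; rupture φR_n = 0.75×0.6×58×0.3125×9 = 73.4 kips; take 60.8 kips (yield).
Tension yield (gross): A_g = 2.9375×0.3125 = 0.91797 in². φR_n = 0.90 × 36 × 0.91797 = 29.7 kips.
Governing: min(37.6, 60.8, 29.7) = 29.7 kips → gross-section yield.

29.7 kips (gross-section yield governs)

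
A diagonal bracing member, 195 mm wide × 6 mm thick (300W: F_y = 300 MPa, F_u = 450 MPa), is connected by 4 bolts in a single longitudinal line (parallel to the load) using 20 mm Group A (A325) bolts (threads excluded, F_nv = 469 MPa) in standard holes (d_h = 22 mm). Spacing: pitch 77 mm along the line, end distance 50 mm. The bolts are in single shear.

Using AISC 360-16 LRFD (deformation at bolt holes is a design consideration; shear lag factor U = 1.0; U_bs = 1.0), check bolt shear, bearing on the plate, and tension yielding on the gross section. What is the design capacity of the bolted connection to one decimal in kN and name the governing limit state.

Bolt shear: A_b = π(20)²/4 = 314.16 mm². φR_n = 0.75 × 469 × 314.16 × 4 × 1 = 442.0 kN.
Bearing (6 mm plate, F_u = 450 MPa): end bolts L_c = 50 − 22/2 = 39, R_n = min(1.2×39×6×450, 2.4×20×6×450) = 126.36 kN/bolt; interior L_c = 77 − 22 = 55, R_n = 129.6 kN/bolt. φR_n = 0.75 × (1×126.36 + 3×129.6) = 386.4 kN.
Tension yield (gross): A_g = 195×6 = 1170 mm². φR_n = 0.90 × 300 × 1170 = 315.9 kN.
Governing: min(442.0, 386.4, 315.9) = 315.9 kN → gross-section yield.

315.9 kN (gross-section yield governs)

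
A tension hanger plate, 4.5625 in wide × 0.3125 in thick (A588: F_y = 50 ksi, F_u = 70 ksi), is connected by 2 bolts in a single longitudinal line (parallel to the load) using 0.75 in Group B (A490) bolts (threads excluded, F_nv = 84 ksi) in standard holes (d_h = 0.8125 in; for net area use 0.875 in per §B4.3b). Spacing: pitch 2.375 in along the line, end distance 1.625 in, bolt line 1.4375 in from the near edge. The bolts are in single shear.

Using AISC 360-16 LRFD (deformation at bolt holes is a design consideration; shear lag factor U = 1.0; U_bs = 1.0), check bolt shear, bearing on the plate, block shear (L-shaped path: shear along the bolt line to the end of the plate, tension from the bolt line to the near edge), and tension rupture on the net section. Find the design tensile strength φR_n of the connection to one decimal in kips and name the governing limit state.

Bolt shear: A_b = π(0.75)²/4 = 0.44179 in². φR_n = 0.75 × 84 × 0.44179 × 2 × 1 = 55.7 kips.
Bearing (0.3125 in plate, F_u = 70 ksi): end bolts L_c = 1.625 − 0.8125/2 = 1.21875, R_n = min(1.2×1.21875×0.3125×70, 2.4×0.75×0.3125×70) = 31.992 kips/bolt; interior L_c = 2.375 − 0.8125 = 1.5625, R_n = 39.375 kips/bolt. φR_n = 0.75 × (1×31.992 + 1×39.375) = 53.5 kips.
Block shear: shear path 1×[1.625+1×2.375] = 1×4 in, A_gv = 1.25, A_nv = 1×(4 − 1.5×0.875)×0.3125 = 0.83984 in²; tension to near edge: (1.4375 − 0.5×0.875)×0.3125 = 0.3125 in². R_n = min(0.6×70×0.83984, 0.6×50×1.25) + 1.0×70×0.3125 = min(35.273, 37.5) + 21.875 = 57.148 kips. φR_n = 0.75 × 57.148 = 42.9 kips.
Tension rupture (net): A_n = (4.5625 − 1×0.875)×0.3125 = 1.1523 in² (U = 1.0, A_e = A_n). φR_n = 0.75 × 70 × 1.1523 = 60.5 kips.
Governing: min(55.7, 53.5, 42.9, 60.5) = 42.9 kips → block shear.

42.9 kips (block shear governs)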